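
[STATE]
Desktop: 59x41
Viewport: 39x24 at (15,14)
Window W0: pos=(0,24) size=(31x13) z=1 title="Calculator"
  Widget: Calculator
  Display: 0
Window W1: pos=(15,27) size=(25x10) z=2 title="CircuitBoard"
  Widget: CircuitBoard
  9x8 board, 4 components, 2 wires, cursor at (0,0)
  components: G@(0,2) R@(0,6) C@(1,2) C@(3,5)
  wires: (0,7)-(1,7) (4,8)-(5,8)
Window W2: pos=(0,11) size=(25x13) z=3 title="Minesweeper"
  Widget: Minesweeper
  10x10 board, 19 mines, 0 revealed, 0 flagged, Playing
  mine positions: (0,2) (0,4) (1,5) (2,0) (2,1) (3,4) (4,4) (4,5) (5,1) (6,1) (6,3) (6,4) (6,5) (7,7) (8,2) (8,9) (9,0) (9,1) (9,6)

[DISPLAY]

         ┃                             
         ┃                             
         ┃                             
         ┃                             
         ┃                             
         ┃                             
         ┃                             
         ┃                             
         ┃                             
━━━━━━━━━┛                             
━━━━━━━━━━━━━━━┓                       
               ┃                       
───────────────┨                       
┏━━━━━━━━━━━━━━━━━━━━━━━┓              
┃ CircuitBoard          ┃              
┠───────────────────────┨              
┃   0 1 2 3 4 5 6 7 8   ┃              
┃0  [.]      G          ┃              
┃                       ┃              
┃1           C          ┃              
┃                       ┃              
┃2                      ┃              
┗━━━━━━━━━━━━━━━━━━━━━━━┛              
                                       


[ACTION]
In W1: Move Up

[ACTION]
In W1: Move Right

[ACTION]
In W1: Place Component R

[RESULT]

         ┃                             
         ┃                             
         ┃                             
         ┃                             
         ┃                             
         ┃                             
         ┃                             
         ┃                             
         ┃                             
━━━━━━━━━┛                             
━━━━━━━━━━━━━━━┓                       
               ┃                       
───────────────┨                       
┏━━━━━━━━━━━━━━━━━━━━━━━┓              
┃ CircuitBoard          ┃              
┠───────────────────────┨              
┃   0 1 2 3 4 5 6 7 8   ┃              
┃0      [R]  G          ┃              
┃                       ┃              
┃1           C          ┃              
┃                       ┃              
┃2                      ┃              
┗━━━━━━━━━━━━━━━━━━━━━━━┛              
                                       


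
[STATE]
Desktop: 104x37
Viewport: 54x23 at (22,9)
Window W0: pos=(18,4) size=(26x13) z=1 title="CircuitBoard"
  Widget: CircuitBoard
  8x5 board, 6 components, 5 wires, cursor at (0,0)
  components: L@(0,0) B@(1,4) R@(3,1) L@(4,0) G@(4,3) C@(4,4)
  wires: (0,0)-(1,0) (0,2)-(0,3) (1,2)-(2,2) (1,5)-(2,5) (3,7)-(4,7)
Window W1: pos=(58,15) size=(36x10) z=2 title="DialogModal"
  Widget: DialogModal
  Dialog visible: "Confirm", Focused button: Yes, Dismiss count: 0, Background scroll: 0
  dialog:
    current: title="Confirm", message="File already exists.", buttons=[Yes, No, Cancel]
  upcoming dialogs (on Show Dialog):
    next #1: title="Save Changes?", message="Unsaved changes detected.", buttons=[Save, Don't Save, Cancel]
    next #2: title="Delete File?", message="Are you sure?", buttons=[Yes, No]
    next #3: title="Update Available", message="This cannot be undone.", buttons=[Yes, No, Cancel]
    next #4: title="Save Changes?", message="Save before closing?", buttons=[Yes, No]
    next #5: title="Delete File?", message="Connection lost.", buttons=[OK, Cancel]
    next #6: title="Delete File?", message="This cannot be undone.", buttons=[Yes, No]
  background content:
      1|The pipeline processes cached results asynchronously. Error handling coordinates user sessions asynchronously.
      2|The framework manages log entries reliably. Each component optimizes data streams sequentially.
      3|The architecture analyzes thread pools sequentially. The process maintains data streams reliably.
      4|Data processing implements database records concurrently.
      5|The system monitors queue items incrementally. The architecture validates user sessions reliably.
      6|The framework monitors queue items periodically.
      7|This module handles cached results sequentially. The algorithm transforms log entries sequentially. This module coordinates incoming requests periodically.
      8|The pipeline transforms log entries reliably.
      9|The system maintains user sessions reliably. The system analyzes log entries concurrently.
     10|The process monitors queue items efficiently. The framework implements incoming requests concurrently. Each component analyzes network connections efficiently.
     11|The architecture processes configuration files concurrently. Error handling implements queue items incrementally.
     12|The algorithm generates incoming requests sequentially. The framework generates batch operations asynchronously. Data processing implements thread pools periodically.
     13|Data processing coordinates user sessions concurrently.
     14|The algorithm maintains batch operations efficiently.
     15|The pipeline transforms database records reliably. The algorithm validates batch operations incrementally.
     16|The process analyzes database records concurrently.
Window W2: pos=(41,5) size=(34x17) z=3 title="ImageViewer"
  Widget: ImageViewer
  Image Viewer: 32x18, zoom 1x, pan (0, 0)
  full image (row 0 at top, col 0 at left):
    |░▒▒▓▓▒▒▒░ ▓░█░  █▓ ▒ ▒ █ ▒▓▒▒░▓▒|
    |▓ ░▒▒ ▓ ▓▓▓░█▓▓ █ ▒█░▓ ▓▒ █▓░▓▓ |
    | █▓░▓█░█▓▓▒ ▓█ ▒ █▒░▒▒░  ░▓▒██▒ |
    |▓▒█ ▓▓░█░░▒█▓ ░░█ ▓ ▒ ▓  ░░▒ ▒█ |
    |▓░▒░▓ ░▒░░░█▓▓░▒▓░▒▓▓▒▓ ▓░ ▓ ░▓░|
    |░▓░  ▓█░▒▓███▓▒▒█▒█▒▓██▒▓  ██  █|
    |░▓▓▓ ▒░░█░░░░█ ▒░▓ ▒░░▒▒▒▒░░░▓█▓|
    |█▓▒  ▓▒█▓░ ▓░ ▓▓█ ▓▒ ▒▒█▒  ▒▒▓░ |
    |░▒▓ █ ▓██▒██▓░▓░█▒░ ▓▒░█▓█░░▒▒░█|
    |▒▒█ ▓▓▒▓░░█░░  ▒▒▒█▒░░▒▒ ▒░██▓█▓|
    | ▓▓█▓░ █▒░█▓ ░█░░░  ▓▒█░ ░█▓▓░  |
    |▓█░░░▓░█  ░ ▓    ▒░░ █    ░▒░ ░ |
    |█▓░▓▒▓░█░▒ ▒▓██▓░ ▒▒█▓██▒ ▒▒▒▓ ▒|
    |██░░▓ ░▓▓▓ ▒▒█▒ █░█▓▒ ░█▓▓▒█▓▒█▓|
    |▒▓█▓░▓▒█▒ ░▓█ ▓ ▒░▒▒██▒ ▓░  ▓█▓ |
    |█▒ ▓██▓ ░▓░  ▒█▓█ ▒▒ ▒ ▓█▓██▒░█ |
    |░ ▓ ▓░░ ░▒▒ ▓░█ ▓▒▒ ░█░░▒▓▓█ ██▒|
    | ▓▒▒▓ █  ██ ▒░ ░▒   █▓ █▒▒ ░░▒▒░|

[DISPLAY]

 │                 ┃▓ ░▒▒ ▓ ▓▓▓░█▓▓ █ ▒█░▓ ▓▒ █▓░▓▓ ┃ 
 ·       ·       B ┃ █▓░▓█░█▓▓▒ ▓█ ▒ █▒░▒▒░  ░▓▒██▒ ┃ 
         │         ┃▓▒█ ▓▓░█░░▒█▓ ░░█ ▓ ▒ ▓  ░░▒ ▒█ ┃ 
         ·         ┃▓░▒░▓ ░▒░░░█▓▓░▒▓░▒▓▓▒▓ ▓░ ▓ ░▓░┃ 
                   ┃░▓░  ▓█░▒▓███▓▒▒█▒█▒▓██▒▓  ██  █┃ 
     R             ┃░▓▓▓ ▒░░█░░░░█ ▒░▓ ▒░░▒▒▒▒░░░▓█▓┃ 
                   ┃█▓▒  ▓▒█▓░ ▓░ ▓▓█ ▓▒ ▒▒█▒  ▒▒▓░ ┃━
━━━━━━━━━━━━━━━━━━━┃░▒▓ █ ▓██▒██▓░▓░█▒░ ▓▒░█▓█░░▒▒░█┃ 
                   ┃▒▒█ ▓▓▒▓░░█░░  ▒▒▒█▒░░▒▒ ▒░██▓█▓┃─
                   ┃ ▓▓█▓░ █▒░█▓ ░█░░░  ▓▒█░ ░█▓▓░  ┃─
                   ┃▓█░░░▓░█  ░ ▓    ▒░░ █    ░▒░ ░ ┃f
                   ┃█▓░▓▒▓░█░▒ ▒▓██▓░ ▒▒█▓██▒ ▒▒▒▓ ▒┃a
                   ┗━━━━━━━━━━━━━━━━━━━━━━━━━━━━━━━━┛ 
                                    ┃The s└───────────
                                    ┃The framework mon
                                    ┗━━━━━━━━━━━━━━━━━
                                                      
                                                      
                                                      
                                                      
                                                      
                                                      
                                                      


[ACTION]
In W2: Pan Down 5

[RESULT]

 │                 ┃░▓▓▓ ▒░░█░░░░█ ▒░▓ ▒░░▒▒▒▒░░░▓█▓┃ 
 ·       ·       B ┃█▓▒  ▓▒█▓░ ▓░ ▓▓█ ▓▒ ▒▒█▒  ▒▒▓░ ┃ 
         │         ┃░▒▓ █ ▓██▒██▓░▓░█▒░ ▓▒░█▓█░░▒▒░█┃ 
         ·         ┃▒▒█ ▓▓▒▓░░█░░  ▒▒▒█▒░░▒▒ ▒░██▓█▓┃ 
                   ┃ ▓▓█▓░ █▒░█▓ ░█░░░  ▓▒█░ ░█▓▓░  ┃ 
     R             ┃▓█░░░▓░█  ░ ▓    ▒░░ █    ░▒░ ░ ┃ 
                   ┃█▓░▓▒▓░█░▒ ▒▓██▓░ ▒▒█▓██▒ ▒▒▒▓ ▒┃━
━━━━━━━━━━━━━━━━━━━┃██░░▓ ░▓▓▓ ▒▒█▒ █░█▓▒ ░█▓▓▒█▓▒█▓┃ 
                   ┃▒▓█▓░▓▒█▒ ░▓█ ▓ ▒░▒▒██▒ ▓░  ▓█▓ ┃─
                   ┃█▒ ▓██▓ ░▓░  ▒█▓█ ▒▒ ▒ ▓█▓██▒░█ ┃─
                   ┃░ ▓ ▓░░ ░▒▒ ▓░█ ▓▒▒ ░█░░▒▓▓█ ██▒┃f
                   ┃ ▓▒▒▓ █  ██ ▒░ ░▒   █▓ █▒▒ ░░▒▒░┃a
                   ┗━━━━━━━━━━━━━━━━━━━━━━━━━━━━━━━━┛ 
                                    ┃The s└───────────
                                    ┃The framework mon
                                    ┗━━━━━━━━━━━━━━━━━
                                                      
                                                      
                                                      
                                                      
                                                      
                                                      
                                                      


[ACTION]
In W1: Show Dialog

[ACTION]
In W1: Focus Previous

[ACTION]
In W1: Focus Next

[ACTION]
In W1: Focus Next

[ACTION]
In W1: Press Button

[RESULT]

 │                 ┃░▓▓▓ ▒░░█░░░░█ ▒░▓ ▒░░▒▒▒▒░░░▓█▓┃ 
 ·       ·       B ┃█▓▒  ▓▒█▓░ ▓░ ▓▓█ ▓▒ ▒▒█▒  ▒▒▓░ ┃ 
         │         ┃░▒▓ █ ▓██▒██▓░▓░█▒░ ▓▒░█▓█░░▒▒░█┃ 
         ·         ┃▒▒█ ▓▓▒▓░░█░░  ▒▒▒█▒░░▒▒ ▒░██▓█▓┃ 
                   ┃ ▓▓█▓░ █▒░█▓ ░█░░░  ▓▒█░ ░█▓▓░  ┃ 
     R             ┃▓█░░░▓░█  ░ ▓    ▒░░ █    ░▒░ ░ ┃ 
                   ┃█▓░▓▒▓░█░▒ ▒▓██▓░ ▒▒█▓██▒ ▒▒▒▓ ▒┃━
━━━━━━━━━━━━━━━━━━━┃██░░▓ ░▓▓▓ ▒▒█▒ █░█▓▒ ░█▓▓▒█▓▒█▓┃ 
                   ┃▒▓█▓░▓▒█▒ ░▓█ ▓ ▒░▒▒██▒ ▓░  ▓█▓ ┃─
                   ┃█▒ ▓██▓ ░▓░  ▒█▓█ ▒▒ ▒ ▓█▓██▒░█ ┃c
                   ┃░ ▓ ▓░░ ░▒▒ ▓░█ ▓▒▒ ░█░░▒▓▓█ ██▒┃n
                   ┃ ▓▒▒▓ █  ██ ▒░ ░▒   █▓ █▒▒ ░░▒▒░┃ 
                   ┗━━━━━━━━━━━━━━━━━━━━━━━━━━━━━━━━┛i
                                    ┃The system monito
                                    ┃The framework mon
                                    ┗━━━━━━━━━━━━━━━━━
                                                      
                                                      
                                                      
                                                      
                                                      
                                                      
                                                      


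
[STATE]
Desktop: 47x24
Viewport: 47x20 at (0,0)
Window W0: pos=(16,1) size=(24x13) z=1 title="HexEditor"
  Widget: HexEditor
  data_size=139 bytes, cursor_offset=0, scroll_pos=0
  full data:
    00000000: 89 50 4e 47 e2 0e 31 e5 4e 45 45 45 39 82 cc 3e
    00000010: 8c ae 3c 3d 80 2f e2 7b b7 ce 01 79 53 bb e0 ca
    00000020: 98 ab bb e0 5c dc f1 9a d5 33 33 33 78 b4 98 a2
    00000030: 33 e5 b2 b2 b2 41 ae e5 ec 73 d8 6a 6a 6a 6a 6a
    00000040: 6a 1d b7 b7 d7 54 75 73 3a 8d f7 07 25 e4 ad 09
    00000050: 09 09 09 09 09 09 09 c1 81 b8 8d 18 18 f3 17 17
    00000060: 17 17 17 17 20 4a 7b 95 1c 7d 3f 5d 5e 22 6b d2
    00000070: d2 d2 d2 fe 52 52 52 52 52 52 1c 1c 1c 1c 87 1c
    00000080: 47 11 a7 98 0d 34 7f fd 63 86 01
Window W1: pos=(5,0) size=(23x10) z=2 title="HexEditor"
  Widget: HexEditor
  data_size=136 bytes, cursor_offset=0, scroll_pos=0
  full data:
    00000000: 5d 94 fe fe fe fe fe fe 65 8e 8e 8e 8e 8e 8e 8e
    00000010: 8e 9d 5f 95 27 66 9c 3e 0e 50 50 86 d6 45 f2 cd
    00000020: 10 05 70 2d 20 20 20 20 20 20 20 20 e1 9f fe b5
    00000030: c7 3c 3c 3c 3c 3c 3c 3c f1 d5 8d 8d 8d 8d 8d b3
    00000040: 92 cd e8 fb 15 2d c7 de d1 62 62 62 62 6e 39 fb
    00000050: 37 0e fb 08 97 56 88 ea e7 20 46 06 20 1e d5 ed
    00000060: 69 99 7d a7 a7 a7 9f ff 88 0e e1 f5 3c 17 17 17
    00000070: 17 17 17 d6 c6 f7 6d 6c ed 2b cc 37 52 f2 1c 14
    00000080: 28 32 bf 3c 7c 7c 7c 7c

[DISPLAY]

     ┏━━━━━━━━━━━━━━━━━━━━━┓                   
     ┃ HexEditor           ┃━━━━━━━━━━━┓       
     ┠─────────────────────┨           ┃       
     ┃00000000  5D 94 fe fe┃───────────┨       
     ┃00000010  8e 9d 5f 95┃9 50 4e 47 ┃       
     ┃00000020  10 05 70 2d┃c ae 3c 3d ┃       
     ┃00000030  c7 3c 3c 3c┃8 ab bb e0 ┃       
     ┃00000040  92 cd e8 fb┃3 e5 b2 b2 ┃       
     ┃00000050  37 0e fb 08┃a 1d b7 b7 ┃       
     ┗━━━━━━━━━━━━━━━━━━━━━┛9 09 09 09 ┃       
                ┃00000060  17 17 17 17 ┃       
                ┃00000070  d2 d2 d2 fe ┃       
                ┃00000080  47 11 a7 98 ┃       
                ┗━━━━━━━━━━━━━━━━━━━━━━┛       
                                               
                                               
                                               
                                               
                                               
                                               


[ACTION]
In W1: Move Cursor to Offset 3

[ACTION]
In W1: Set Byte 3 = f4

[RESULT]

     ┏━━━━━━━━━━━━━━━━━━━━━┓                   
     ┃ HexEditor           ┃━━━━━━━━━━━┓       
     ┠─────────────────────┨           ┃       
     ┃00000000  5d 94 fe F4┃───────────┨       
     ┃00000010  8e 9d 5f 95┃9 50 4e 47 ┃       
     ┃00000020  10 05 70 2d┃c ae 3c 3d ┃       
     ┃00000030  c7 3c 3c 3c┃8 ab bb e0 ┃       
     ┃00000040  92 cd e8 fb┃3 e5 b2 b2 ┃       
     ┃00000050  37 0e fb 08┃a 1d b7 b7 ┃       
     ┗━━━━━━━━━━━━━━━━━━━━━┛9 09 09 09 ┃       
                ┃00000060  17 17 17 17 ┃       
                ┃00000070  d2 d2 d2 fe ┃       
                ┃00000080  47 11 a7 98 ┃       
                ┗━━━━━━━━━━━━━━━━━━━━━━┛       
                                               
                                               
                                               
                                               
                                               
                                               


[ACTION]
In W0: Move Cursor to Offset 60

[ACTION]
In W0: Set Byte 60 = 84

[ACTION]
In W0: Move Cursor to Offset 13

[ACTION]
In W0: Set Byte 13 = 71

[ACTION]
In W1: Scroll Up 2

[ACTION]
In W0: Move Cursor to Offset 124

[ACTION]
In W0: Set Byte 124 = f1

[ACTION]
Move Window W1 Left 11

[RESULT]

┏━━━━━━━━━━━━━━━━━━━━━┓                        
┃ HexEditor           ┃━━━━━━━━━━━━━━━━┓       
┠─────────────────────┨itor            ┃       
┃00000000  5d 94 fe F4┃────────────────┨       
┃00000010  8e 9d 5f 95┃00  89 50 4e 47 ┃       
┃00000020  10 05 70 2d┃10  8c ae 3c 3d ┃       
┃00000030  c7 3c 3c 3c┃20  98 ab bb e0 ┃       
┃00000040  92 cd e8 fb┃30  33 e5 b2 b2 ┃       
┃00000050  37 0e fb 08┃40  6a 1d b7 b7 ┃       
┗━━━━━━━━━━━━━━━━━━━━━┛50  09 09 09 09 ┃       
                ┃00000060  17 17 17 17 ┃       
                ┃00000070  d2 d2 d2 fe ┃       
                ┃00000080  47 11 a7 98 ┃       
                ┗━━━━━━━━━━━━━━━━━━━━━━┛       
                                               
                                               
                                               
                                               
                                               
                                               


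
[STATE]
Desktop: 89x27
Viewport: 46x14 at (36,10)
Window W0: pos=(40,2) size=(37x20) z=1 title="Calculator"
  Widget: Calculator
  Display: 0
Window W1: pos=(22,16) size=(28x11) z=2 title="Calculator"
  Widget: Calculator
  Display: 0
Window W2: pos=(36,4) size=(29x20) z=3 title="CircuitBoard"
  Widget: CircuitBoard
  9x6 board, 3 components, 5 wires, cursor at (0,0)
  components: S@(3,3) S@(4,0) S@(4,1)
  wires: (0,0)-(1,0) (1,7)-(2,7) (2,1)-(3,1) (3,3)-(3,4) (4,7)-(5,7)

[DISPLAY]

┃1   ·                      ┃           ┃     
┃                           ┃           ┃     
┃2       ·                  ┃           ┃     
┃        │                  ┃           ┃     
┃3       ·       S ─ ·      ┃           ┃     
┃                           ┃           ┃     
┃4   S   S                  ┃           ┃     
┃                           ┃           ┃     
┃5                          ┃           ┃     
┃Cursor: (0,0)              ┃           ┃     
┃                           ┃           ┃     
┃                           ┃━━━━━━━━━━━┛     
┃                           ┃                 
┗━━━━━━━━━━━━━━━━━━━━━━━━━━━┛                 


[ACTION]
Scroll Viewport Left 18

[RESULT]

                  ┃1   ·                      
                  ┃                           
                  ┃2       ·                  
                  ┃        │                  
                  ┃3       ·       S ─ ·      
                  ┃                           
    ┏━━━━━━━━━━━━━┃4   S   S                  
    ┃ Calculator  ┃                           
    ┠─────────────┃5                          
    ┃             ┃Cursor: (0,0)              
    ┃┌───┬───┬───┬┃                           
    ┃│ 7 │ 8 │ 9 │┃                           
    ┃├───┼───┼───┼┃                           
    ┃│ 4 │ 5 │ 6 │┗━━━━━━━━━━━━━━━━━━━━━━━━━━━


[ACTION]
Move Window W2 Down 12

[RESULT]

                  ┃   0 1 2 3 4 5 6 7 8       
                  ┃0  [.]                     
                  ┃    │                      
                  ┃1   ·                      
                  ┃                           
                  ┃2       ·                  
    ┏━━━━━━━━━━━━━┃        │                  
    ┃ Calculator  ┃3       ·       S ─ ·      
    ┠─────────────┃                           
    ┃             ┃4   S   S                  
    ┃┌───┬───┬───┬┃                           
    ┃│ 7 │ 8 │ 9 │┃5                          
    ┃├───┼───┼───┼┃Cursor: (0,0)              
    ┃│ 4 │ 5 │ 6 │┃                           


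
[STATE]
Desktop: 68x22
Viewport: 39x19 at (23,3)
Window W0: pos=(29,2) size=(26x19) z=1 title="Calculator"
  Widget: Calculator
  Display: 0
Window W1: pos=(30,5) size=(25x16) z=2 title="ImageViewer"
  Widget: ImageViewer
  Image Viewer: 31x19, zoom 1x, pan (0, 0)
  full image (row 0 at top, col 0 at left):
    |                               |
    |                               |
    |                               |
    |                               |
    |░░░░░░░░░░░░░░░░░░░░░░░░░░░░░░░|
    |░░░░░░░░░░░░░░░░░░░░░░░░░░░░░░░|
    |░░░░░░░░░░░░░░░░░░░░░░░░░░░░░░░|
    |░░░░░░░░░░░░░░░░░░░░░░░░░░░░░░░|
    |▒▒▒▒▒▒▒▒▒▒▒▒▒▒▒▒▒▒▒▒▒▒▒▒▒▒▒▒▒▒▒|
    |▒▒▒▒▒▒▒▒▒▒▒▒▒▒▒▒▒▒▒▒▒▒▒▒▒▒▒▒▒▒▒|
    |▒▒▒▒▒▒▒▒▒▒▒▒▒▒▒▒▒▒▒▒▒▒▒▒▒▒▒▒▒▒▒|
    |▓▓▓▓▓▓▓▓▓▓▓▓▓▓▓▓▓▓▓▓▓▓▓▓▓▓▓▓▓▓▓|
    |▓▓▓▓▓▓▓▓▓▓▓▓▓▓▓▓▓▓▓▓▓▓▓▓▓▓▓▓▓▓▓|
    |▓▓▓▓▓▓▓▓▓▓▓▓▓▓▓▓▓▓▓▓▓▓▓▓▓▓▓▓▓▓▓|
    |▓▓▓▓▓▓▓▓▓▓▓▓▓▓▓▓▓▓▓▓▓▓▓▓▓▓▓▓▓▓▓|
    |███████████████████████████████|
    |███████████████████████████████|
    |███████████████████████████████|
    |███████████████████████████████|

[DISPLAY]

      ┃ Calculator             ┃       
      ┠────────────────────────┨       
      ┃┏━━━━━━━━━━━━━━━━━━━━━━━┓       
      ┃┃ ImageViewer           ┃       
      ┃┠───────────────────────┨       
      ┃┃                       ┃       
      ┃┃                       ┃       
      ┃┃                       ┃       
      ┃┃                       ┃       
      ┃┃░░░░░░░░░░░░░░░░░░░░░░░┃       
      ┃┃░░░░░░░░░░░░░░░░░░░░░░░┃       
      ┃┃░░░░░░░░░░░░░░░░░░░░░░░┃       
      ┃┃░░░░░░░░░░░░░░░░░░░░░░░┃       
      ┃┃▒▒▒▒▒▒▒▒▒▒▒▒▒▒▒▒▒▒▒▒▒▒▒┃       
      ┃┃▒▒▒▒▒▒▒▒▒▒▒▒▒▒▒▒▒▒▒▒▒▒▒┃       
      ┃┃▒▒▒▒▒▒▒▒▒▒▒▒▒▒▒▒▒▒▒▒▒▒▒┃       
      ┃┃▓▓▓▓▓▓▓▓▓▓▓▓▓▓▓▓▓▓▓▓▓▓▓┃       
      ┗┗━━━━━━━━━━━━━━━━━━━━━━━┛       
                                       


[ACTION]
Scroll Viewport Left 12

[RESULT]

                  ┃ Calculator         
                  ┠────────────────────
                  ┃┏━━━━━━━━━━━━━━━━━━━
                  ┃┃ ImageViewer       
                  ┃┠───────────────────
                  ┃┃                   
                  ┃┃                   
                  ┃┃                   
                  ┃┃                   
                  ┃┃░░░░░░░░░░░░░░░░░░░
                  ┃┃░░░░░░░░░░░░░░░░░░░
                  ┃┃░░░░░░░░░░░░░░░░░░░
                  ┃┃░░░░░░░░░░░░░░░░░░░
                  ┃┃▒▒▒▒▒▒▒▒▒▒▒▒▒▒▒▒▒▒▒
                  ┃┃▒▒▒▒▒▒▒▒▒▒▒▒▒▒▒▒▒▒▒
                  ┃┃▒▒▒▒▒▒▒▒▒▒▒▒▒▒▒▒▒▒▒
                  ┃┃▓▓▓▓▓▓▓▓▓▓▓▓▓▓▓▓▓▓▓
                  ┗┗━━━━━━━━━━━━━━━━━━━
                                       


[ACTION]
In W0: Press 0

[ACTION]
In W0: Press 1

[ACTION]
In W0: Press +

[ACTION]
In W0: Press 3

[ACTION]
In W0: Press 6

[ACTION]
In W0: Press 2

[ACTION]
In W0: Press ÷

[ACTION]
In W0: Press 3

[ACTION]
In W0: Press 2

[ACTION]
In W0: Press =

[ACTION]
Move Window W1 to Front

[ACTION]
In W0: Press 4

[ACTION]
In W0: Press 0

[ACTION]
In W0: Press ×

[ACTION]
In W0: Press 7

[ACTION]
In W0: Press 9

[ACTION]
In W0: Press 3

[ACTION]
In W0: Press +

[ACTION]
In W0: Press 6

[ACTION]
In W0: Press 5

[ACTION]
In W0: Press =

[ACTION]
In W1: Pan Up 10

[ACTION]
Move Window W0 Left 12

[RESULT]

      ┃ Calculator             ┃       
      ┠────────────────────────┨       
      ┃            ┏━━━━━━━━━━━━━━━━━━━
      ┃┌───┬───┬───┃ ImageViewer       
      ┃│ 7 │ 8 │ 9 ┠───────────────────
      ┃├───┼───┼───┃                   
      ┃│ 4 │ 5 │ 6 ┃                   
      ┃├───┼───┼───┃                   
      ┃│ 1 │ 2 │ 3 ┃                   
      ┃├───┼───┼───┃░░░░░░░░░░░░░░░░░░░
      ┃│ 0 │ . │ = ┃░░░░░░░░░░░░░░░░░░░
      ┃├───┼───┼───┃░░░░░░░░░░░░░░░░░░░
      ┃│ C │ MC│ MR┃░░░░░░░░░░░░░░░░░░░
      ┃└───┴───┴───┃▒▒▒▒▒▒▒▒▒▒▒▒▒▒▒▒▒▒▒
      ┃            ┃▒▒▒▒▒▒▒▒▒▒▒▒▒▒▒▒▒▒▒
      ┃            ┃▒▒▒▒▒▒▒▒▒▒▒▒▒▒▒▒▒▒▒
      ┃            ┃▓▓▓▓▓▓▓▓▓▓▓▓▓▓▓▓▓▓▓
      ┗━━━━━━━━━━━━┗━━━━━━━━━━━━━━━━━━━
                                       


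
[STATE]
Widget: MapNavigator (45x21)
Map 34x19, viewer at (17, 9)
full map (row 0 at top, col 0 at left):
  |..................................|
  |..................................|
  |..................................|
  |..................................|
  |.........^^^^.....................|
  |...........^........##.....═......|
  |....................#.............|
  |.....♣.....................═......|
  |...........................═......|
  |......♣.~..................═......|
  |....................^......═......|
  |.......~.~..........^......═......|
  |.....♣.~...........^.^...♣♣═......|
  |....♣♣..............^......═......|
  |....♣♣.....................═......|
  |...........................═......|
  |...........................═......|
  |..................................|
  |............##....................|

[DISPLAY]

                                             
     ..................................      
     ..................................      
     ..................................      
     ..................................      
     .........^^^^.....................      
     ...........^........##.....═......      
     ....................#.............      
     .....♣.....................═......      
     ...........................═......      
     ......♣.~........@.........═......      
     ....................^......═......      
     .......~.~..........^......═......      
     .....♣.~...........^.^...♣♣═......      
     ....♣♣..............^......═......      
     ....♣♣.....................═......      
     ...........................═......      
     ...........................═......      
     ..................................      
     ............##....................      
                                             


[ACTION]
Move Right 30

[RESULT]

                                             
.......................                      
.......................                      
.......................                      
.......................                      
^^.....................                      
^........##.....═......                      
.........#.............                      
................═......                      
................═......                      
................═.....@                      
.........^......═......                      
.........^......═......                      
........^.^...♣♣═......                      
.........^......═......                      
................═......                      
................═......                      
................═......                      
.......................                      
.##....................                      
                                             


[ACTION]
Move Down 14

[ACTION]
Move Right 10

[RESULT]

................═......                      
................═......                      
.........^......═......                      
.........^......═......                      
........^.^...♣♣═......                      
.........^......═......                      
................═......                      
................═......                      
................═......                      
.......................                      
.##...................@                      
                                             
                                             
                                             
                                             
                                             
                                             
                                             
                                             
                                             
                                             


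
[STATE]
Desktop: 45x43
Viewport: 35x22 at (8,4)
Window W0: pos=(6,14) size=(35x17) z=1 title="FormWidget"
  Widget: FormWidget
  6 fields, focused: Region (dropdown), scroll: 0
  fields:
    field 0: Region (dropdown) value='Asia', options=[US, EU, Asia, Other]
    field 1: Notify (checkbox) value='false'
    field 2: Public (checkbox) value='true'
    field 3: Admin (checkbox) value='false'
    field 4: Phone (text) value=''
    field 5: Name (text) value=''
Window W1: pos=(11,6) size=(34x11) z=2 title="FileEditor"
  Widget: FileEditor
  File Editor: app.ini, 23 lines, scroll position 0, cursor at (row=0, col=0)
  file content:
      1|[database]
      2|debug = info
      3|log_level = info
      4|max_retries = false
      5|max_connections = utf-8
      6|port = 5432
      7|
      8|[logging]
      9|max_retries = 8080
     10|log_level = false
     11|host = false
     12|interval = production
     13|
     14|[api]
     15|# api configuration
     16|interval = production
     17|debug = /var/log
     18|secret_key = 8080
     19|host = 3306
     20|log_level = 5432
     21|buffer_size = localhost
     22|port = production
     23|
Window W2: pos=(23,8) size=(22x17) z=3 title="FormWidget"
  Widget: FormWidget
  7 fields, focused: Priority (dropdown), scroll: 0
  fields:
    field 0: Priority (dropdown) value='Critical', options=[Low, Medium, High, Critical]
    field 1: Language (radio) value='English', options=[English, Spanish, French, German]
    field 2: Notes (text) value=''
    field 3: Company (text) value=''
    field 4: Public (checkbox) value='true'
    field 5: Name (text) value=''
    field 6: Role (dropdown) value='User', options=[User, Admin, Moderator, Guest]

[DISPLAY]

                                   
                                   
   ┏━━━━━━━━━━━━━━━━━━━━━━━━━━━━━━━
   ┃ FileEditor                    
   ┠───────────┏━━━━━━━━━━━━━━━━━━━
   ┃█database] ┃ FormWidget        
   ┃debug = inf┠───────────────────
   ┃log_level =┃> Priority:   [Cri▼
   ┃max_retries┃  Language:   (●) E
   ┃max_connect┃  Notes:      [    
━━━┃port = 5432┃  Company:    [    
For┃           ┃  Public:     [x]  
───┗━━━━━━━━━━━┃  Name:       [    
 Region:     [A┃  Role:       [Use▼
 Notify:     [ ┃                   
 Public:     [x┃                   
 Admin:      [ ┃                   
 Phone:      [ ┃                   
 Name:       [ ┃                   
               ┃                   
               ┗━━━━━━━━━━━━━━━━━━━
                                ┃  


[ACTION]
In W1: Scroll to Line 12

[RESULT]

                                   
                                   
   ┏━━━━━━━━━━━━━━━━━━━━━━━━━━━━━━━
   ┃ FileEditor                    
   ┠───────────┏━━━━━━━━━━━━━━━━━━━
   ┃interval = ┃ FormWidget        
   ┃           ┠───────────────────
   ┃[api]      ┃> Priority:   [Cri▼
   ┃# api confi┃  Language:   (●) E
   ┃interval = ┃  Notes:      [    
━━━┃debug = /va┃  Company:    [    
For┃secret_key ┃  Public:     [x]  
───┗━━━━━━━━━━━┃  Name:       [    
 Region:     [A┃  Role:       [Use▼
 Notify:     [ ┃                   
 Public:     [x┃                   
 Admin:      [ ┃                   
 Phone:      [ ┃                   
 Name:       [ ┃                   
               ┃                   
               ┗━━━━━━━━━━━━━━━━━━━
                                ┃  


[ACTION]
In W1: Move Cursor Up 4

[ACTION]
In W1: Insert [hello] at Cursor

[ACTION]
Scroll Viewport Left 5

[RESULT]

                                   
                                   
        ┏━━━━━━━━━━━━━━━━━━━━━━━━━━
        ┃ FileEditor               
        ┠───────────┏━━━━━━━━━━━━━━
        ┃interval = ┃ FormWidget   
        ┃           ┠──────────────
        ┃[api]      ┃> Priority:   
        ┃# api confi┃  Language:   
        ┃interval = ┃  Notes:      
   ┏━━━━┃debug = /va┃  Company:    
   ┃ For┃secret_key ┃  Public:     
   ┠────┗━━━━━━━━━━━┃  Name:       
   ┃> Region:     [A┃  Role:       
   ┃  Notify:     [ ┃              
   ┃  Public:     [x┃              
   ┃  Admin:      [ ┃              
   ┃  Phone:      [ ┃              
   ┃  Name:       [ ┃              
   ┃                ┃              
   ┃                ┗━━━━━━━━━━━━━━
   ┃                               


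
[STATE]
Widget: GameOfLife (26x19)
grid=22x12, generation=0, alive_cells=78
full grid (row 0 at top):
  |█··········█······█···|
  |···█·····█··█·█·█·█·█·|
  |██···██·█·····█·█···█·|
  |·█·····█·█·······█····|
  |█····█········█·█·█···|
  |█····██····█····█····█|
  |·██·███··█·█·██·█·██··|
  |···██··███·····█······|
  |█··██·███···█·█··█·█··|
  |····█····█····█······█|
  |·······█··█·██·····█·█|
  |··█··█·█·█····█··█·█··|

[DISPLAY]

Gen: 0                    
█··········█······█···    
···█·····█··█·█·█·█·█·    
██···██·█·····█·█···█·    
·█·····█·█·······█····    
█····█········█·█·█···    
█····██····█····█····█    
·██·███··█·█·██·█·██··    
···██··███·····█······    
█··██·███···█·█··█·█··    
····█····█····█······█    
·······█··█·██·····█·█    
··█··█·█·█····█··█·█··    
                          
                          
                          
                          
                          
                          


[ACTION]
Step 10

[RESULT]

Gen: 10                   
······················    
······················    
██····················    
██···········█········    
··█··········█······██    
··██····█····██··██·█·    
··█··············██···    
·█····█····█·█···█····    
······█·······█··█·█··    
·····█······█·█···█···    
········█·············    
·····█·█··████········    
                          
                          
                          
                          
                          
                          


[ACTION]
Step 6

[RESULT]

Gen: 16                   
······················    
·██···················    
···█···············█··    
···█··············███·    
·█··············██···█    
·███···············█·█    
·█··█···········█·····    
··██··················    
·················██···    
···············█·██···    
················█·····    
······················    
                          
                          
                          
                          
                          
                          


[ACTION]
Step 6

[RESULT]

Gen: 22                   
······················    
···················██·    
·················███·█    
··██············██·█·█    
·██················██·    
·███··········██·██···    
·█·██·········██··█···    
██·██·········██······    
·█·█··············███·    
··█···············██··    
··················█···    
······················    
                          
                          
                          
                          
                          
                          


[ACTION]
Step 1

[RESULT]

Gen: 23                   
······················    
···················██·    
················██···█    
·███············██···█    
···············█···██·    
█···█·········█████···    
·············█···██···    
██············██··█···    
██·██·············█·█·    
··█··············█··█·    
··················██··    
······················    
                          
                          
                          
                          
                          
                          


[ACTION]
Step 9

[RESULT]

Gen: 32                   
······················    
······················    
·············█········    
·············█········    
··············█····█··    
··················██··    
·················██···    
·················██···    
······················    
······················    
··██··················    
··██··················    
                          
                          
                          
                          
                          
                          
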